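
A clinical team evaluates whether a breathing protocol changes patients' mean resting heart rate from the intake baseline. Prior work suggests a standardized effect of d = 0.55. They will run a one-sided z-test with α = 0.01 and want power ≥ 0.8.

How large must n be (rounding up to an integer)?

n = 34

Set Φ(δ − 2.326) = 0.8; then δ − 2.326 = Φ⁻¹(0.8) = 0.842, giving δ = 3.168.
δ = d·√n ⇒ n = (δ/d)² = (3.168 / 0.55)² = 33.18.
Round up to the next whole unit.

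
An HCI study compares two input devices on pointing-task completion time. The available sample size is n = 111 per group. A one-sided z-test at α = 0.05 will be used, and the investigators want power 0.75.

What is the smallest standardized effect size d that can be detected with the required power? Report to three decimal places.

d ≈ 0.311

Required noncentrality: δ = z_{0.05} + z_{0.25} = 1.645 + 0.674 = 2.319.
δ = d·√(n/2) ⇒ d = δ/√(n/2) = 2.319/√(111/2) = 0.3113.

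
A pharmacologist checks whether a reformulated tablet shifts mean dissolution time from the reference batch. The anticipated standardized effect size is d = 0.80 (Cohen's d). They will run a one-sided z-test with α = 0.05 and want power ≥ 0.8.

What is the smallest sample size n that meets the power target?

n = 10

For power 0.8 need Φ(δ − z_{0.05}) = 0.8, so δ = z_{0.05} + z_{0.20} = 1.645 + 0.842 = 2.486.
δ = d·√n ⇒ n = (δ/d)² = (2.486 / 0.80)² = 9.66.
Rounding up, n = 10.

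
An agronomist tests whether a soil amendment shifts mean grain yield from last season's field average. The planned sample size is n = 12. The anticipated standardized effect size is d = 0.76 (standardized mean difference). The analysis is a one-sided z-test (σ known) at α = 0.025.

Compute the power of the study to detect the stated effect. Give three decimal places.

Noncentrality parameter: δ = d·√n = 0.76 × √12 = 2.6327
Critical value for a one-sided test at α = 0.025: z_α = 1.960.
Power = P(Z > 1.960 − δ) = Φ(0.673) = 0.7494.

Power ≈ 0.749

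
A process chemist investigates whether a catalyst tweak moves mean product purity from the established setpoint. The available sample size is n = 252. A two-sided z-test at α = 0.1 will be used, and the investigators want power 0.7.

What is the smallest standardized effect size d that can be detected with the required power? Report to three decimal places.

Required noncentrality: δ = z_{0.05} + z_{0.30} = 1.645 + 0.524 = 2.169.
(Lower-tail contribution to power is negligible for δ > 0.)
δ = d·√n ⇒ d = δ/√n = 2.169/√252 = 0.1367.

d ≈ 0.137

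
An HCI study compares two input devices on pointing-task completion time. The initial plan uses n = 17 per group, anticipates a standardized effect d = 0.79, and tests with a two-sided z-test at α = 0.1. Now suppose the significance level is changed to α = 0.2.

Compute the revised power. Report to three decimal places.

δ = d·√(n/2) = 0.79 × √(17/2) = 2.3032 (unchanged). New critical value: z_{0.1} = 1.282.
Revised power = Φ(δ − 1.282) + Φ(−δ − 1.282) = Φ(1.022) + Φ(-3.585) = 0.8465 + 0.0002 = 0.8467.

Power ≈ 0.847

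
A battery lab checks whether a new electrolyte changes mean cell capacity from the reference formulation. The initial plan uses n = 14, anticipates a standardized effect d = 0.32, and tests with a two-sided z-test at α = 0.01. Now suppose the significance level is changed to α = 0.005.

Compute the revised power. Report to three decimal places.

δ = d·√n = 0.32 × √14 = 1.1973 (unchanged). New critical value: z_{0.0025} = 2.807.
Revised power = Φ(δ − 2.807) + Φ(−δ − 2.807) = Φ(-1.610) + Φ(-4.004) = 0.0537 + 0.0000 = 0.0538.

Power ≈ 0.054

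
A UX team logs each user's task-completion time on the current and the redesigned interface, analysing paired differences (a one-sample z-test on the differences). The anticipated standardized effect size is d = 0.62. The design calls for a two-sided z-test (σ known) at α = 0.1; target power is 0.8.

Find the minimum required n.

For power 0.8 need Φ(δ − z_{0.05}) = 0.8, so δ = z_{0.05} + z_{0.20} = 1.645 + 0.842 = 2.486.
(Ignoring the negligible lower-tail rejection probability gives the usual closed-form inversion.)
δ = d·√n ⇒ n = (δ/d)² = (2.486 / 0.62)² = 16.08.
Round up to the next whole unit.

n = 17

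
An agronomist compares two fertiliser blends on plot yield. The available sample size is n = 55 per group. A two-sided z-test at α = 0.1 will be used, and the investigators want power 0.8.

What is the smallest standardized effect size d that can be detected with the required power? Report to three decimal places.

Need Φ(δ − 1.645) = 0.8, so δ = 1.645 + 0.842 = 2.486.
(The second rejection-region term Φ(−δ − z_{α/2}) is negligible and dropped.)
δ = d·√(n/2) ⇒ d = δ/√(n/2) = 2.486/√(55/2) = 0.4742.

d ≈ 0.474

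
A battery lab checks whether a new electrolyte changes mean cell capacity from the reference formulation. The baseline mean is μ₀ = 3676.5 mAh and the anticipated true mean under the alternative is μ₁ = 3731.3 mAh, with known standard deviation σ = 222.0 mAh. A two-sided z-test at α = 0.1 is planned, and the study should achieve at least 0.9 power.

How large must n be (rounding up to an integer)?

Standardized effect: d = |μ₁ − μ₀| / σ = |3731.3 − 3676.5| / 222.0 = 0.2468
For power 0.9 need Φ(δ − z_{0.05}) = 0.9, so δ = z_{0.05} + z_{0.10} = 1.645 + 1.282 = 2.926.
(Ignoring the negligible lower-tail rejection probability gives the usual closed-form inversion.)
δ = d·√n ⇒ n = (δ/d)² = (2.926 / 0.2468)² = 140.54.
Rounding up, n = 141.

n = 141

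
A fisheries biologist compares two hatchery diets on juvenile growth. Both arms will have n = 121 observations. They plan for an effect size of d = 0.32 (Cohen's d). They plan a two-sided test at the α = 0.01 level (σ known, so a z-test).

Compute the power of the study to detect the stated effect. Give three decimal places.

Noncentrality parameter: δ = d·√(n/2) = 0.32 × √(121/2) = 2.4890
Critical value for a two-sided test at α = 0.01: z_{α/2} = 2.576.
Power = Φ(δ − 2.576) + Φ(−δ − 2.576) = Φ(-0.087) + Φ(-5.065) = 0.4654 + 0.0000 = 0.4654.

Power ≈ 0.465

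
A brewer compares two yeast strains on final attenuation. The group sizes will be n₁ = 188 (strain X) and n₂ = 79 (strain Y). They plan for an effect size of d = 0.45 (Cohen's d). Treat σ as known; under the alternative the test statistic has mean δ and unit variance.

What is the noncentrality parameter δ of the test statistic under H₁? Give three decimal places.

δ ≈ 3.356

δ = d / √(1/n₁ + 1/n₂) = 0.45 / √(1/188 + 1/79) = 3.3562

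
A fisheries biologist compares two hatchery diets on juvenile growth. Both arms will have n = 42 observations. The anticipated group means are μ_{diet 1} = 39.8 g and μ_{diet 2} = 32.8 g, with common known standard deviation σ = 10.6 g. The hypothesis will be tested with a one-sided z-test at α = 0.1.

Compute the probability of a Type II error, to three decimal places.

β ≈ 0.041

Standardized effect: d = |μ_{diet 1} − μ_{diet 2}| / σ = |39.8 − 32.8| / 10.6 = 0.6604
Noncentrality parameter: δ = d·√(n/2) = 0.6604 × √(42/2) = 3.0262
One-sided α = 0.1 → critical value z_{0.1} = 1.282.
Power = Φ(δ − 1.282) = Φ(1.745) = 0.9595.
Type II error: β = 1 − power = 1 − 0.9595 = 0.0405.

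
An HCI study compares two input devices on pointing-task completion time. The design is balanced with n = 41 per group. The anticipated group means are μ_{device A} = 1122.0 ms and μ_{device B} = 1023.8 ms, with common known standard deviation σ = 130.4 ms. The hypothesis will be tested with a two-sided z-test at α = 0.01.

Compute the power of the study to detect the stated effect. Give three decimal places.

Power ≈ 0.798

Standardized effect: d = |μ_{device A} − μ_{device B}| / σ = |1122.0 − 1023.8| / 130.4 = 0.7531
Noncentrality parameter: δ = d·√(n/2) = 0.7531 × √(41/2) = 3.4097
Two-sided α = 0.01 → critical value z_{0.005} = 2.576.
Power = Φ(δ − 2.576) + Φ(−δ − 2.576) = Φ(0.834) + Φ(-5.985) = 0.7978 + 0.0000 = 0.7978.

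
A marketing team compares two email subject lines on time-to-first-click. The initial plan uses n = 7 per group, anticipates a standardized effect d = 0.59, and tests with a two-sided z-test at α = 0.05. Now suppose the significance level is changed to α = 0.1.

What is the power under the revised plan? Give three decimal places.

δ = d·√(n/2) = 0.59 × √(7/2) = 1.1038 (unchanged). New critical value: z_{0.05} = 1.645.
Revised power = Φ(δ − 1.645) + Φ(−δ − 1.645) = Φ(-0.541) + Φ(-2.749) = 0.2942 + 0.0030 = 0.2972.

Power ≈ 0.297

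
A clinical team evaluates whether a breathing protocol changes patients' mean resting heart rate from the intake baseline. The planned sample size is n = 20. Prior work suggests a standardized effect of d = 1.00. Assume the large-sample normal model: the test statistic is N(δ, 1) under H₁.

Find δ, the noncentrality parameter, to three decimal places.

The noncentrality parameter scales effect size by the design's sample-size factor: δ = d·√n = 1.00 × √20 = 4.4721

δ ≈ 4.472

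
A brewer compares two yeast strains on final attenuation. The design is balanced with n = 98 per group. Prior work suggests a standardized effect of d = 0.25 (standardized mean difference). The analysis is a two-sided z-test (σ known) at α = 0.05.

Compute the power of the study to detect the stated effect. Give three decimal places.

Noncentrality parameter: δ = d·√(n/2) = 0.25 × √(98/2) = 1.7500
Critical value for a two-sided test at α = 0.05: z_{α/2} = 1.960.
Power = Φ(δ − 1.960) + Φ(−δ − 1.960) = Φ(-0.210) + Φ(-3.710) = 0.4168 + 0.0001 = 0.4170.

Power ≈ 0.417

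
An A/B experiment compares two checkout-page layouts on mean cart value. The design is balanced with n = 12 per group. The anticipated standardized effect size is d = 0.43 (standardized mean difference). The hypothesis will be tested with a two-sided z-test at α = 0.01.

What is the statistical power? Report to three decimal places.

Power ≈ 0.064

Noncentrality parameter: δ = d·√(n/2) = 0.43 × √(12/2) = 1.0533
Critical value for a two-sided test at α = 0.01: z_{α/2} = 2.576.
Power = Φ(δ − 2.576) + Φ(−δ − 2.576) = Φ(-1.523) + Φ(-3.629) = 0.0639 + 0.0001 = 0.0641.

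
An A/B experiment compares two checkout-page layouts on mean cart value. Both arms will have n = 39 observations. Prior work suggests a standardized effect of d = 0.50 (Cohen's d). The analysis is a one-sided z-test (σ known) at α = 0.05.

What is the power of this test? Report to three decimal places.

Noncentrality parameter: δ = d·√(n/2) = 0.50 × √(39/2) = 2.2079
Critical value for a one-sided test at α = 0.05: z_α = 1.645.
Power = P(Z > 1.645 − δ) = Φ(0.563) = 0.7133.

Power ≈ 0.713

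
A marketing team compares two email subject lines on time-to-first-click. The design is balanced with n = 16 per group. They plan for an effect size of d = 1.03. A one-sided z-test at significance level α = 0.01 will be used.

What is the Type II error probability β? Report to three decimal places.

β ≈ 0.279

Noncentrality parameter: δ = d·√(n/2) = 1.03 × √(16/2) = 2.9133
One-sided α = 0.01 → critical value z_{0.01} = 2.326.
Power = P(Z > 2.326 − δ) = Φ(0.587) = 0.7214.
Type II error: β = 1 − power = 1 − 0.7214 = 0.2786.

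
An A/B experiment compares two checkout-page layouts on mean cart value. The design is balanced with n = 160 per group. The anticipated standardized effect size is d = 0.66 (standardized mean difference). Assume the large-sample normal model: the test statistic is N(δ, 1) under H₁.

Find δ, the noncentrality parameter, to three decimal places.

δ = d·√(n/2) = 0.66 × √(160/2) = 5.9032

δ ≈ 5.903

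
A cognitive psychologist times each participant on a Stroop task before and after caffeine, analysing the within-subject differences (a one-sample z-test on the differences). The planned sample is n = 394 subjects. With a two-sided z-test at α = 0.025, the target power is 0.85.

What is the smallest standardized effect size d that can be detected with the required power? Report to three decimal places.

d ≈ 0.165

Need Φ(δ − 2.241) = 0.85, so δ = 2.241 + 1.036 = 3.278.
(Lower-tail contribution to power is negligible for δ > 0.)
δ = d·√n ⇒ d = δ/√n = 3.278/√394 = 0.1651.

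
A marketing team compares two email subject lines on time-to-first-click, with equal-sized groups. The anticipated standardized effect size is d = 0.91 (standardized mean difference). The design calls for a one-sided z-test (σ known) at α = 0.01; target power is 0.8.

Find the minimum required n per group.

n = 25 per group

Set Φ(δ − 2.326) = 0.8; then δ − 2.326 = Φ⁻¹(0.8) = 0.842, giving δ = 3.168.
δ = d·√(n/2) ⇒ n = 2(δ/d)² = 2 × (3.168 / 0.91)² = 24.24.
Rounding up, n = 25 per group.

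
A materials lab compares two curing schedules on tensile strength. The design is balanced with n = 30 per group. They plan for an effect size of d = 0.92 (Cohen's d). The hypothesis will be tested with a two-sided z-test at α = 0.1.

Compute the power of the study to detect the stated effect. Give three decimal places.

Noncentrality parameter: δ = d·√(n/2) = 0.92 × √(30/2) = 3.5631
Critical value for a two-sided test at α = 0.1: z_{α/2} = 1.645.
Power = Φ(δ − 1.645) + Φ(−δ − 1.645) = Φ(1.918) + Φ(-5.208) = 0.9725 + 0.0000 = 0.9725.

Power ≈ 0.972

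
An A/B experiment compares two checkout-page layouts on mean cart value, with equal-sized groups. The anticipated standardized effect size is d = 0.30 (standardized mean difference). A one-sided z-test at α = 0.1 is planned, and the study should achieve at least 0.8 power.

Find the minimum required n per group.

Set Φ(δ − 1.282) = 0.8; then δ − 1.282 = Φ⁻¹(0.8) = 0.842, giving δ = 2.123.
δ = d·√(n/2) ⇒ n = 2(δ/d)² = 2 × (2.123 / 0.30)² = 100.17.
Round up to the next whole unit.

n = 101 per group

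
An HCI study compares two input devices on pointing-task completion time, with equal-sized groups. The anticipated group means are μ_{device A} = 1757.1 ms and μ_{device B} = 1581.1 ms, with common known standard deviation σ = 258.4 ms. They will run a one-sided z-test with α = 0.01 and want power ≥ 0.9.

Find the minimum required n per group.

n = 57 per group

Standardized effect: d = |μ_{device A} − μ_{device B}| / σ = |1757.1 − 1581.1| / 258.4 = 0.6811
Set Φ(δ − 2.326) = 0.9; then δ − 2.326 = Φ⁻¹(0.9) = 1.282, giving δ = 3.608.
δ = d·√(n/2) ⇒ n = 2(δ/d)² = 2 × (3.608 / 0.6811)² = 56.12.
Round up to the next whole unit.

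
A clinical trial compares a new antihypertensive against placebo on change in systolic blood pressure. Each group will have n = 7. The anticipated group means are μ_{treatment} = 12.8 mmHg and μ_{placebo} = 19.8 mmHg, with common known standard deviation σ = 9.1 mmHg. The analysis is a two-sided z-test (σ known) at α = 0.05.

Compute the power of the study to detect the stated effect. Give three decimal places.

Standardized effect: d = |μ_{treatment} − μ_{placebo}| / σ = |12.8 − 19.8| / 9.1 = 0.7692
Noncentrality parameter: λ = d·√(n/2) = 0.7692 × √(7/2) = 1.4391
Critical value for a two-sided test at α = 0.05: z_{α/2} = 1.960.
Power = Φ(λ − 1.960) + Φ(−λ − 1.960) = Φ(-0.521) + Φ(-3.399) = 0.3012 + 0.0003 = 0.3016.

Power ≈ 0.302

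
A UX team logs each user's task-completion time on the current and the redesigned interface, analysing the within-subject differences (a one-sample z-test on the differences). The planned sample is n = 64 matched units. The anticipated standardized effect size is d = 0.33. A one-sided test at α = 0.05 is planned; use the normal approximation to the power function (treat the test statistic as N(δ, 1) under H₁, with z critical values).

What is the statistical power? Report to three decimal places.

Power ≈ 0.840

Noncentrality parameter: δ = d·√n = 0.33 × √64 = 2.6400
Critical value for a one-sided test at α = 0.05: z_α = 1.645.
Power = Φ(δ − 1.645) = Φ(0.995) = 0.8402.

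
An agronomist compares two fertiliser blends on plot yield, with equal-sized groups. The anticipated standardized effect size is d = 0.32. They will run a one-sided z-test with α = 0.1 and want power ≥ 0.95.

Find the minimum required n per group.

Set Φ(δ − 1.282) = 0.95; then δ − 1.282 = Φ⁻¹(0.95) = 1.645, giving δ = 2.926.
δ = d·√(n/2) ⇒ n = 2(δ/d)² = 2 × (2.926 / 0.32)² = 167.26.
Rounding up, n = 168 per group.

n = 168 per group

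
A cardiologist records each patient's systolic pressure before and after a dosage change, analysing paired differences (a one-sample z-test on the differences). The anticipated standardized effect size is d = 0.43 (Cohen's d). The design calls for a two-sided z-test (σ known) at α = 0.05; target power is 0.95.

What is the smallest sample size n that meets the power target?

Set Φ(δ − 1.960) = 0.95; then δ − 1.960 = Φ⁻¹(0.95) = 1.645, giving δ = 3.605.
(Ignoring the negligible lower-tail rejection probability gives the usual closed-form inversion.)
δ = d·√n ⇒ n = (δ/d)² = (3.605 / 0.43)² = 70.28.
Round up to the next whole unit.

n = 71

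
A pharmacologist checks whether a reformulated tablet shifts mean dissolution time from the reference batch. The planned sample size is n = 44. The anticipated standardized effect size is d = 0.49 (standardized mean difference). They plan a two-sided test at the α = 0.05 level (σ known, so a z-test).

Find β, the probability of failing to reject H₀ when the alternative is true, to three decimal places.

β ≈ 0.098

Noncentrality parameter: δ = d·√n = 0.49 × √44 = 3.2503
Two-sided α = 0.05 → critical value z_{0.025} = 1.960.
Power = Φ(δ − 1.960) + Φ(−δ − 1.960) = Φ(1.290) + Φ(-5.210) = 0.9015 + 0.0000 = 0.9015.
Type II error: β = 1 − power = 1 − 0.9015 = 0.0985.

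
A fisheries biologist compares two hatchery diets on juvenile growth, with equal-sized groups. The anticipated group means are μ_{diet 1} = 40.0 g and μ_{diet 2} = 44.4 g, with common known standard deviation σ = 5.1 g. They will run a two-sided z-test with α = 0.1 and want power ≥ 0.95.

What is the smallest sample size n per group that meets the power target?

n = 30 per group

Standardized effect: d = |μ_{diet 1} − μ_{diet 2}| / σ = |40.0 − 44.4| / 5.1 = 0.8627
Set Φ(δ − 1.645) = 0.95; then δ − 1.645 = Φ⁻¹(0.95) = 1.645, giving δ = 3.290.
(The Φ(−δ − z_{α/2}) term is vanishingly small for δ > 0 and is dropped in the standard sample-size formula.)
δ = d·√(n/2) ⇒ n = 2(δ/d)² = 2 × (3.290 / 0.8627)² = 29.08.
Round up to the next whole unit.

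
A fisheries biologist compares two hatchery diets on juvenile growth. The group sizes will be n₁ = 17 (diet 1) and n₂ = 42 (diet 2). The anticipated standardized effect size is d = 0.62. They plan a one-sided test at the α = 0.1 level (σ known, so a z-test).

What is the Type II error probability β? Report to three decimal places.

Noncentrality parameter: δ = d / √(1/n₁ + 1/n₂) = 0.62 / √(1/17 + 1/42) = 2.1568
Critical value for a one-sided test at α = 0.1: z_α = 1.282.
Power = P(Z > 1.282 − δ) = Φ(0.875) = 0.8093.
Type II error: β = 1 − power = 1 − 0.8093 = 0.1907.

β ≈ 0.191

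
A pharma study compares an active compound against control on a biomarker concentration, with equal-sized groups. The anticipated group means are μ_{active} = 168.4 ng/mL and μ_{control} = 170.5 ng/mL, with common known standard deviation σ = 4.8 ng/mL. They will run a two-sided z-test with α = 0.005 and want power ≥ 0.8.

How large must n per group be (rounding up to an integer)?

n = 140 per group

Standardized effect: d = |μ_{active} − μ_{control}| / σ = |168.4 − 170.5| / 4.8 = 0.4375
Set Φ(δ − 2.807) = 0.8; then δ − 2.807 = Φ⁻¹(0.8) = 0.842, giving δ = 3.649.
(Ignoring the negligible lower-tail rejection probability gives the usual closed-form inversion.)
δ = d·√(n/2) ⇒ n = 2(δ/d)² = 2 × (3.649 / 0.4375)² = 139.10.
Rounding up, n = 140 per group.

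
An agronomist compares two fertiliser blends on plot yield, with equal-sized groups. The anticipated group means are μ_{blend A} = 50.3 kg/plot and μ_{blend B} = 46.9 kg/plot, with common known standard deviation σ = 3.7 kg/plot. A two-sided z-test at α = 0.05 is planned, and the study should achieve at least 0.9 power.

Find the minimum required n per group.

n = 25 per group

Standardized effect: d = |μ_{blend A} − μ_{blend B}| / σ = |50.3 − 46.9| / 3.7 = 0.9189
For power 0.9 need Φ(δ − z_{0.025}) = 0.9, so δ = z_{0.025} + z_{0.10} = 1.960 + 1.282 = 3.242.
(For δ > 0 the lower-tail rejection region contributes negligibly to power, so the one-term inversion is standard.)
δ = d·√(n/2) ⇒ n = 2(δ/d)² = 2 × (3.242 / 0.9189)² = 24.89.
Round up to the next whole unit.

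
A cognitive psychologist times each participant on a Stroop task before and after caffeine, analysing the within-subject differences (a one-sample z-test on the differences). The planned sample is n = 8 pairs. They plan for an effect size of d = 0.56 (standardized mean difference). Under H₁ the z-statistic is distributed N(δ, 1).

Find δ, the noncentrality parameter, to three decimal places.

The noncentrality parameter scales effect size by the design's sample-size factor: δ = d·√n = 0.56 × √8 = 1.5839

δ ≈ 1.584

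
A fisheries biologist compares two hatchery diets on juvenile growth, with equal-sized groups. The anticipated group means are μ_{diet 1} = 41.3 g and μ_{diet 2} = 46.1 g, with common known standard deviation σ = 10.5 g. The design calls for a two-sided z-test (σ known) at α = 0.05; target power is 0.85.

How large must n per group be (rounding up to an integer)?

Standardized effect: d = |μ_{diet 1} − μ_{diet 2}| / σ = |41.3 − 46.1| / 10.5 = 0.4571
For power 0.85 need Φ(δ − z_{0.025}) = 0.85, so δ = z_{0.025} + z_{0.15} = 1.960 + 1.036 = 2.996.
(Ignoring the negligible lower-tail rejection probability gives the usual closed-form inversion.)
δ = d·√(n/2) ⇒ n = 2(δ/d)² = 2 × (2.996 / 0.4571)² = 85.93.
Round up to the next whole unit.

n = 86 per group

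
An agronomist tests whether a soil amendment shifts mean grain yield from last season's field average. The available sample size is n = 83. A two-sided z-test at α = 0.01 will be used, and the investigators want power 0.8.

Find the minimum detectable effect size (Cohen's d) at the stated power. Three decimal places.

Required noncentrality: δ = z_{0.005} + z_{0.20} = 2.576 + 0.842 = 3.417.
(Lower-tail contribution to power is negligible for δ > 0.)
δ = d·√n ⇒ d = δ/√n = 3.417/√83 = 0.3751.

d ≈ 0.375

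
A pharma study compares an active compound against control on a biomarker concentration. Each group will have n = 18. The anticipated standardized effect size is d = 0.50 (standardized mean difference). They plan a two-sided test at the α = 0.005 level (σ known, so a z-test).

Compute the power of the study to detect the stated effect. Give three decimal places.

Noncentrality parameter: δ = d·√(n/2) = 0.50 × √(18/2) = 1.5000
Two-sided α = 0.005 → critical value z_{0.0025} = 2.807.
Power = Φ(δ − 2.807) + Φ(−δ − 2.807) = Φ(-1.307) + Φ(-4.307) = 0.0956 + 0.0000 = 0.0956.

Power ≈ 0.096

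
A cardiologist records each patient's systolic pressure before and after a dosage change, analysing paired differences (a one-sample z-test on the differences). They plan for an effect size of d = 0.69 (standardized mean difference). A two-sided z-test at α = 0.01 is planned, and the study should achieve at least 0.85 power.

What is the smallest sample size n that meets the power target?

Set Φ(δ − 2.576) = 0.85; then δ − 2.576 = Φ⁻¹(0.85) = 1.036, giving δ = 3.612.
(The Φ(−δ − z_{α/2}) term is vanishingly small for δ > 0 and is dropped in the standard sample-size formula.)
δ = d·√n ⇒ n = (δ/d)² = (3.612 / 0.69)² = 27.41.
Round up to the next whole unit.

n = 28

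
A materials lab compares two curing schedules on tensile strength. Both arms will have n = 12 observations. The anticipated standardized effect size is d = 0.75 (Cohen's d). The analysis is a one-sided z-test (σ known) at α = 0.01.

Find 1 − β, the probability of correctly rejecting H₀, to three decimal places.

Power ≈ 0.312

Noncentrality parameter: δ = d·√(n/2) = 0.75 × √(12/2) = 1.8371
Critical value for a one-sided test at α = 0.01: z_α = 2.326.
Power = P(Z > 2.326 − δ) = Φ(-0.489) = 0.3123.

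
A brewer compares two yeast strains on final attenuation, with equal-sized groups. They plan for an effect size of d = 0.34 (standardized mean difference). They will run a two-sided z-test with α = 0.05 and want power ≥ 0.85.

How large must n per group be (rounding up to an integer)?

n = 156 per group

Set Φ(δ − 1.960) = 0.85; then δ − 1.960 = Φ⁻¹(0.85) = 1.036, giving δ = 2.996.
(The Φ(−δ − z_{α/2}) term is vanishingly small for δ > 0 and is dropped in the standard sample-size formula.)
δ = d·√(n/2) ⇒ n = 2(δ/d)² = 2 × (2.996 / 0.34)² = 155.34.
Round up to the next whole unit.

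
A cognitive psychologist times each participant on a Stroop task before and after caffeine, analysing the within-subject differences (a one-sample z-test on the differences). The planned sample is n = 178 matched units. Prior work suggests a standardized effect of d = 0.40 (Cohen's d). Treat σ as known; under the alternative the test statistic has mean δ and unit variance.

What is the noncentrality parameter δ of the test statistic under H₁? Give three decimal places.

δ ≈ 5.337

δ = d·√n = 0.40 × √178 = 5.3367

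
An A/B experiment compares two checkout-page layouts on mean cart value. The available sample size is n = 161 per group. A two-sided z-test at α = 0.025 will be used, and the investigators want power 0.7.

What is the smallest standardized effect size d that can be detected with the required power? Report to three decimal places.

d ≈ 0.308

Need Φ(δ − 2.241) = 0.7, so δ = 2.241 + 0.524 = 2.766.
(The second rejection-region term Φ(−δ − z_{α/2}) is negligible and dropped.)
δ = d·√(n/2) ⇒ d = δ/√(n/2) = 2.766/√(161/2) = 0.3083.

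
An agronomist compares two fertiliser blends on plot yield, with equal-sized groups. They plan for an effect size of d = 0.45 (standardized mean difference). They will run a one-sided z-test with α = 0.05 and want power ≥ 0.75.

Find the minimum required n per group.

n = 54 per group

For power 0.75 need Φ(δ − z_{0.05}) = 0.75, so δ = z_{0.05} + z_{0.25} = 1.645 + 0.674 = 2.319.
δ = d·√(n/2) ⇒ n = 2(δ/d)² = 2 × (2.319 / 0.45)² = 53.13.
Round up to the next whole unit.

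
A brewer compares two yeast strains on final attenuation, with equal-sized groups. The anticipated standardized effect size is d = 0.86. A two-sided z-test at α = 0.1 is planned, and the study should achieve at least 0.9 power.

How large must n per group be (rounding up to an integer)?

Set Φ(δ − 1.645) = 0.9; then δ − 1.645 = Φ⁻¹(0.9) = 1.282, giving δ = 2.926.
(Ignoring the negligible lower-tail rejection probability gives the usual closed-form inversion.)
δ = d·√(n/2) ⇒ n = 2(δ/d)² = 2 × (2.926 / 0.86)² = 23.16.
Rounding up, n = 24 per group.

n = 24 per group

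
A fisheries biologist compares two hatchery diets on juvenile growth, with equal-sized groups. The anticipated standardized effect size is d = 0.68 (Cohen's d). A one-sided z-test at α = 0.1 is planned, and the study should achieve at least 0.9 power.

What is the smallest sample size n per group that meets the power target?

n = 29 per group

For power 0.9 need Φ(δ − z_{0.1}) = 0.9, so δ = z_{0.1} + z_{0.10} = 1.282 + 1.282 = 2.563.
δ = d·√(n/2) ⇒ n = 2(δ/d)² = 2 × (2.563 / 0.68)² = 28.41.
Round up to the next whole unit.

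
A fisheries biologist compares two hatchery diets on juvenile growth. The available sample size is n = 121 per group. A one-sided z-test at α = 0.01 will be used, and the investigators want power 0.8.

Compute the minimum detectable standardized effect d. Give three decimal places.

d ≈ 0.407

Required noncentrality: δ = z_{0.01} + z_{0.20} = 2.326 + 0.842 = 3.168.
δ = d·√(n/2) ⇒ d = δ/√(n/2) = 3.168/√(121/2) = 0.4073.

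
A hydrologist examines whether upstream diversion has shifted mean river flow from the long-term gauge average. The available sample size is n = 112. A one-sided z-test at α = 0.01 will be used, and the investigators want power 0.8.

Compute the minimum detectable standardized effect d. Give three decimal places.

Required noncentrality: δ = z_{0.01} + z_{0.20} = 2.326 + 0.842 = 3.168.
δ = d·√n ⇒ d = δ/√n = 3.168/√112 = 0.2993.

d ≈ 0.299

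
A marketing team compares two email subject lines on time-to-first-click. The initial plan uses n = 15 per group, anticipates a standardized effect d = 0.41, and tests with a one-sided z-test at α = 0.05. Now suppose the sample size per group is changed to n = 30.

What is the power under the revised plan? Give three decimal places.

With n = 30 per group: δ = d·√(n/2) = 0.41 × √(30/2) = 1.5879. Critical value z_{0.05} = 1.645.
Revised power = P(Z > 1.645 − δ) = Φ(-0.057) = 0.4773.

Power ≈ 0.477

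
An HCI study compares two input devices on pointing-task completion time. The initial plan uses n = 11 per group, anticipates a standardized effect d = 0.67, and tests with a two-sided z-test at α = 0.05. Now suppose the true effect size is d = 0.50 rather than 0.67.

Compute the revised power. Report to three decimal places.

Power ≈ 0.216

With d = 0.50: δ = d·√(n/2) = 0.50 × √(11/2) = 1.1726. Critical value z_{0.025} = 1.960.
Revised power = Φ(δ − 1.960) + Φ(−δ − 1.960) = Φ(-0.787) + Φ(-3.133) = 0.2155 + 0.0009 = 0.2164.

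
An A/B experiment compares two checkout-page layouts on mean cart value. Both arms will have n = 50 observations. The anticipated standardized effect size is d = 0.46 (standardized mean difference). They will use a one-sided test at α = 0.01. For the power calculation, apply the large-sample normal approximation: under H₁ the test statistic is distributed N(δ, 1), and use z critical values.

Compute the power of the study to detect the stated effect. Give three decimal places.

Noncentrality parameter: λ = d·√(n/2) = 0.46 × √(50/2) = 2.3000
Critical value for a one-sided test at α = 0.01: z_α = 2.326.
Power = P(Z > 2.326 − λ) = Φ(-0.026) = 0.4895.

Power ≈ 0.489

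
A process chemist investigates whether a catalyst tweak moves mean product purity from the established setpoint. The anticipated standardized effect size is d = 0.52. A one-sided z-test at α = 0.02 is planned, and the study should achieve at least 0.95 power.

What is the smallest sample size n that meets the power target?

n = 51

For power 0.95 need Φ(δ − z_{0.02}) = 0.95, so δ = z_{0.02} + z_{0.05} = 2.054 + 1.645 = 3.699.
δ = d·√n ⇒ n = (δ/d)² = (3.699 / 0.52)² = 50.59.
Round up to the next whole unit.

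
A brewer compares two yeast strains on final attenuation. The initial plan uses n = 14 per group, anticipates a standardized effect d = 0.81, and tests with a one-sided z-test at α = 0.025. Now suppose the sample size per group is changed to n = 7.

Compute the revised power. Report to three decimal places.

With n = 7 per group: δ = d·√(n/2) = 0.81 × √(7/2) = 1.5154. Critical value z_{0.025} = 1.960.
Revised power = P(Z > 1.960 − δ) = Φ(-0.445) = 0.3283.

Power ≈ 0.328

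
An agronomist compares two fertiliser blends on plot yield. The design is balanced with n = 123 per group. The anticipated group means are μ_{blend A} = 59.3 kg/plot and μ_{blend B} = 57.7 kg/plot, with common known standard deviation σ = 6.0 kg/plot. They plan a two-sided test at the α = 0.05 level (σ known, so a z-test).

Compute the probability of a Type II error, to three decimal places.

Standardized effect: d = |μ_{blend A} − μ_{blend B}| / σ = |59.3 − 57.7| / 6.0 = 0.2667
Noncentrality parameter: δ = d·√(n/2) = 0.2667 × √(123/2) = 2.0913
Critical value for a two-sided test at α = 0.05: z_{α/2} = 1.960.
Power = Φ(δ − 1.960) + Φ(−δ − 1.960) = Φ(0.131) + Φ(-4.051) = 0.5522 + 0.0000 = 0.5523.
Type II error: β = 1 − power = 1 − 0.5523 = 0.4477.

β ≈ 0.448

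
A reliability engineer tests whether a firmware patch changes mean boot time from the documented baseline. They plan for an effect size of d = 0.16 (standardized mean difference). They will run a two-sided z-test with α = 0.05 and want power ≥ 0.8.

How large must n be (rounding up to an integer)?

For power 0.8 need Φ(δ − z_{0.025}) = 0.8, so δ = z_{0.025} + z_{0.20} = 1.960 + 0.842 = 2.802.
(The Φ(−δ − z_{α/2}) term is vanishingly small for δ > 0 and is dropped in the standard sample-size formula.)
δ = d·√n ⇒ n = (δ/d)² = (2.802 / 0.16)² = 306.60.
Rounding up, n = 307.

n = 307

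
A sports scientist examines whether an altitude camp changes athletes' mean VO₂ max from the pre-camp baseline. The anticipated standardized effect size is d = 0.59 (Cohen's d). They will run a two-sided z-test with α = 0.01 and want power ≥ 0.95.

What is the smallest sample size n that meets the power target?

n = 52

For power 0.95 need Φ(δ − z_{0.005}) = 0.95, so δ = z_{0.005} + z_{0.05} = 2.576 + 1.645 = 4.221.
(Ignoring the negligible lower-tail rejection probability gives the usual closed-form inversion.)
δ = d·√n ⇒ n = (δ/d)² = (4.221 / 0.59)² = 51.18.
Rounding up, n = 52.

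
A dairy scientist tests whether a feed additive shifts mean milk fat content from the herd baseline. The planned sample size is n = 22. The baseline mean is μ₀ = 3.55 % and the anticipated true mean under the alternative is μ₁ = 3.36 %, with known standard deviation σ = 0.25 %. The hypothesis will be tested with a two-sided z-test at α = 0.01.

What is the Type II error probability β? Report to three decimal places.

β ≈ 0.161

Standardized effect: d = |μ₁ − μ₀| / σ = |3.36 − 3.55| / 0.25 = 0.7600
Noncentrality parameter: δ = d·√n = 0.7600 × √22 = 3.5647
Critical value for a two-sided test at α = 0.01: z_{α/2} = 2.576.
Power = Φ(δ − 2.576) + Φ(−δ − 2.576) = Φ(0.989) + Φ(-6.141) = 0.8386 + 0.0000 = 0.8386.
Type II error: β = 1 − power = 1 − 0.8386 = 0.1614.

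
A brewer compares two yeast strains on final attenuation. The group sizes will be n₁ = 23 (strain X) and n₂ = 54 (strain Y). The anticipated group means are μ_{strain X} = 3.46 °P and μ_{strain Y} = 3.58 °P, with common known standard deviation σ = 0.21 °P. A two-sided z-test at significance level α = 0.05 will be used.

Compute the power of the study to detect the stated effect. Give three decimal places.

Power ≈ 0.631

Standardized effect: d = |μ_{strain X} − μ_{strain Y}| / σ = |3.46 − 3.58| / 0.21 = 0.5714
Noncentrality parameter: λ = d / √(1/n₁ + 1/n₂) = 0.5714 / √(1/23 + 1/54) = 2.2950
Two-sided α = 0.05 → critical value z_{0.025} = 1.960.
Power = Φ(λ − 1.960) + Φ(−λ − 1.960) = Φ(0.335) + Φ(-4.255) = 0.6312 + 0.0000 = 0.6312.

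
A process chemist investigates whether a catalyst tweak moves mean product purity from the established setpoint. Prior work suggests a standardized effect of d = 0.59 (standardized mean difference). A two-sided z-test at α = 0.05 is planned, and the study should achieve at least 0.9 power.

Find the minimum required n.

n = 31

Set Φ(δ − 1.960) = 0.9; then δ − 1.960 = Φ⁻¹(0.9) = 1.282, giving δ = 3.242.
(For δ > 0 the lower-tail rejection region contributes negligibly to power, so the one-term inversion is standard.)
δ = d·√n ⇒ n = (δ/d)² = (3.242 / 0.59)² = 30.19.
Round up to the next whole unit.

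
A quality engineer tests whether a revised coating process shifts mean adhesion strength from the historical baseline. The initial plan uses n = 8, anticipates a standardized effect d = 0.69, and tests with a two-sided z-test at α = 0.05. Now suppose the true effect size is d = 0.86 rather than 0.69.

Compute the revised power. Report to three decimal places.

Power ≈ 0.682

With d = 0.86: δ = d·√n = 0.86 × √8 = 2.4324. Critical value z_{0.025} = 1.960.
Revised power = Φ(δ − 1.960) + Φ(−δ − 1.960) = Φ(0.472) + Φ(-4.392) = 0.6817 + 0.0000 = 0.6817.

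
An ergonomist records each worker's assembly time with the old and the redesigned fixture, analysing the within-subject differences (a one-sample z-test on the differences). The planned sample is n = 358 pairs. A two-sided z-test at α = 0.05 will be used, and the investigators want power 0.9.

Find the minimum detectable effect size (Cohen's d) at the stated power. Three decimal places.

Need Φ(δ − 1.960) = 0.9, so δ = 1.960 + 1.282 = 3.242.
(The second rejection-region term Φ(−δ − z_{α/2}) is negligible and dropped.)
δ = d·√n ⇒ d = δ/√n = 3.242/√358 = 0.1713.

d ≈ 0.171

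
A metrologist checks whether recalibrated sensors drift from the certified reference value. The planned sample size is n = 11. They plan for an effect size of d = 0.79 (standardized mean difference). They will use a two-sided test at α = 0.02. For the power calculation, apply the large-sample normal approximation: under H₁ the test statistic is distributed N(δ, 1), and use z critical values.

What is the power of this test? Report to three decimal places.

Power ≈ 0.616

Noncentrality parameter: δ = d·√n = 0.79 × √11 = 2.6201
Critical value for a two-sided test at α = 0.02: z_{α/2} = 2.326.
Power = Φ(δ − 2.326) + Φ(−δ − 2.326) = Φ(0.294) + Φ(-4.946) = 0.6155 + 0.0000 = 0.6155.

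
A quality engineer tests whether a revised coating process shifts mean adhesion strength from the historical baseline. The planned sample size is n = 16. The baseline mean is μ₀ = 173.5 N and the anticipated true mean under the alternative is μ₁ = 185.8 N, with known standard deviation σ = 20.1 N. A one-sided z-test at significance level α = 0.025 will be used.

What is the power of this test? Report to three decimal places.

Standardized effect: d = |μ₁ − μ₀| / σ = |185.8 − 173.5| / 20.1 = 0.6119
Noncentrality parameter: δ = d·√n = 0.6119 × √16 = 2.4478
One-sided α = 0.025 → critical value z_{0.025} = 1.960.
Power = Φ(δ − 1.960) = Φ(0.488) = 0.6872.

Power ≈ 0.687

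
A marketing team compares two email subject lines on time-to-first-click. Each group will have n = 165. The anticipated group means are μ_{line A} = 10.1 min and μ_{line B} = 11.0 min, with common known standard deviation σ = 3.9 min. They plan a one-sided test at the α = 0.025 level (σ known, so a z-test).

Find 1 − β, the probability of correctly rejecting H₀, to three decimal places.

Standardized effect: d = |μ_{line A} − μ_{line B}| / σ = |10.1 − 11.0| / 3.9 = 0.2308
Noncentrality parameter: δ = d·√(n/2) = 0.2308 × √(165/2) = 2.0961
One-sided α = 0.025 → critical value z_{0.025} = 1.960.
Power = Φ(δ − 1.960) = Φ(0.136) = 0.5541.

Power ≈ 0.554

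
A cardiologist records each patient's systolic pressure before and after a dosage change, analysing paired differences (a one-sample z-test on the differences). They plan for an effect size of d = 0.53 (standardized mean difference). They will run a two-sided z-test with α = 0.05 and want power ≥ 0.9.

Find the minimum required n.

Set Φ(δ − 1.960) = 0.9; then δ − 1.960 = Φ⁻¹(0.9) = 1.282, giving δ = 3.242.
(Ignoring the negligible lower-tail rejection probability gives the usual closed-form inversion.)
δ = d·√n ⇒ n = (δ/d)² = (3.242 / 0.53)² = 37.41.
Round up to the next whole unit.

n = 38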